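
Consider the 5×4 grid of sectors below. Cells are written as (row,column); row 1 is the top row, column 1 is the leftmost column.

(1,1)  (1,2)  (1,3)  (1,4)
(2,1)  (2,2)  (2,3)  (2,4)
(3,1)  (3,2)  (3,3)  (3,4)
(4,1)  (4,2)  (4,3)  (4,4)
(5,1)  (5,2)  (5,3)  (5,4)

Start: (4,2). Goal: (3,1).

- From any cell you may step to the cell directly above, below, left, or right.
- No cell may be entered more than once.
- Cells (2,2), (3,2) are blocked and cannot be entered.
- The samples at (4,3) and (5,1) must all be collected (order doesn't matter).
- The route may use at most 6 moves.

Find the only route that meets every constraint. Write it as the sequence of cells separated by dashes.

Any route must reach (4,3) and (5,1) and still end at (3,1) within 6 moves, so the order of the required stops is forced.
Route from (4,2): right 1 to (4,3), down 1 to (5,3), left 2 to (5,1), up 2 to (3,1) — 6 moves in all.
Check: all required cells visited; 6 ≤ 6 moves.

(4,2) - (4,3) - (5,3) - (5,2) - (5,1) - (4,1) - (3,1)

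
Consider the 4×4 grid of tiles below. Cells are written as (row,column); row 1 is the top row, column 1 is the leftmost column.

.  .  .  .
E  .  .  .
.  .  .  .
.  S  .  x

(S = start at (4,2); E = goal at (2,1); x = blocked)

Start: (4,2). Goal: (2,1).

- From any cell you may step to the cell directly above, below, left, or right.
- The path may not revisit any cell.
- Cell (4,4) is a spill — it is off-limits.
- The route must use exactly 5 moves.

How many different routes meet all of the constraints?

Need simple routes of exactly 5 moves from (4,2) to (2,1) (Manhattan distance 3, so 1 moves are spent on a detour and 1 undoing it).
Enumerating: (4,2) (3,2) (2,2) (1,2) (1,1) (2,1) | (4,2) (3,2) (3,3) (2,3) (2,2) (2,1) | (4,2) (4,1) (3,1) (3,2) (2,2) (2,1) | (4,2) (4,3) (3,3) (2,3) (2,2) (2,1) | (4,2) (4,3) (3,3) (3,2) (2,2) (2,1) | (4,2) (4,3) (3,3) (3,2) (3,1) (2,1).
That gives 6 routes.

6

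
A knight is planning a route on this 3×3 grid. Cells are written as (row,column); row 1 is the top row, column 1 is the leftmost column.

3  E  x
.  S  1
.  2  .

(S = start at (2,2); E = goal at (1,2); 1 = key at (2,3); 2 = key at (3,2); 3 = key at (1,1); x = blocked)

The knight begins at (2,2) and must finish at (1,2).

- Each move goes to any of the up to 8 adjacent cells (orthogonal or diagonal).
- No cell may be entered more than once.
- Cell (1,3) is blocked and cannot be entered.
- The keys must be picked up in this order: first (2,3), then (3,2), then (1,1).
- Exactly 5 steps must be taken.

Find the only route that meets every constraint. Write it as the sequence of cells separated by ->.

The waypoints must appear in the order (2,3), (3,2), (1,1), with no cell reused.
Route from (2,2): right 1 to (2,3), down-left 1 to (3,2), up-left 1 to (2,1), up 1 to (1,1), right 1 to (1,2) — 5 moves in all.
Check: order respected (1 at step 1, 2 at step 2, 3 at step 4); 5 moves as required.

(2,2) -> (2,3) -> (3,2) -> (2,1) -> (1,1) -> (1,2)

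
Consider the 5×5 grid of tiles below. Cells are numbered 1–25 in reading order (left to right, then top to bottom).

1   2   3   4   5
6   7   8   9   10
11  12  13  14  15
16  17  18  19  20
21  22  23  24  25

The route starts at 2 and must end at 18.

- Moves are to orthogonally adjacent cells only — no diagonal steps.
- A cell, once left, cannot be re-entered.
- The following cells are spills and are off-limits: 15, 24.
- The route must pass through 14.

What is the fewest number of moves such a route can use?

Any route passes through 14 somewhere between 2 and 18. Summing Manhattan distances along the two legs (2 → 14 → 18) gives a lower bound of 4 + 2 = 6 moves.
A route of 6 moves achieves this: 2 → 7 → 12 → 13 → 14 → 19 → 18.
Since 6 matches the lower bound, it is optimal.

6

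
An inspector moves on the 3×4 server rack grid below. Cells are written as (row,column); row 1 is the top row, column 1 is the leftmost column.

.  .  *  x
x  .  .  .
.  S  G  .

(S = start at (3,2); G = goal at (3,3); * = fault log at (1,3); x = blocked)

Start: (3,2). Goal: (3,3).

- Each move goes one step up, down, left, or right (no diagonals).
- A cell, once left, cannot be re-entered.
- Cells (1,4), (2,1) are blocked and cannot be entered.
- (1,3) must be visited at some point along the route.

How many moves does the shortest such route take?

5

Any route passes through (1,3) somewhere between (3,2) and (3,3). Summing Manhattan distances along the two legs ((3,2) → (1,3) → (3,3)) gives a lower bound of 3 + 2 = 5 moves.
A route of 5 moves achieves this: (3,2) → (2,2) → (1,2) → (1,3) → (2,3) → (3,3).
Since 5 matches the lower bound, it is optimal.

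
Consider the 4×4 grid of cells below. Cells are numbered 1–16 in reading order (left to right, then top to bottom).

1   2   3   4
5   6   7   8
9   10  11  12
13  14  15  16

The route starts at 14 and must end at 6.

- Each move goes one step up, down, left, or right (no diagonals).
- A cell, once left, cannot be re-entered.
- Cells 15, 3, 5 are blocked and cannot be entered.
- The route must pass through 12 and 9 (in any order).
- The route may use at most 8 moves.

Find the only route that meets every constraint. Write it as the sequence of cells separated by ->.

14 -> 13 -> 9 -> 10 -> 11 -> 12 -> 8 -> 7 -> 6

Any route must reach 12 and 9 and still end at 6 within 8 moves, so the order of the required stops is forced.
Route from 14: left 1 to 13, up 1 to 9, right 3 to 12, up 1 to 8, left 2 to 6 — 8 moves in all.
Check: all required cells visited; 8 ≤ 8 moves.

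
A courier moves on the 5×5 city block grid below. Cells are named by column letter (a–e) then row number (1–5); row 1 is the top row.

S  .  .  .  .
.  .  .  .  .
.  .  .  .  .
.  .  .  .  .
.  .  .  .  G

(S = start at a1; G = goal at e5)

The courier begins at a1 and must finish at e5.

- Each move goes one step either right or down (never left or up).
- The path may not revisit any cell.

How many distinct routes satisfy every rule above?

A right/down-only route from a1 to e5 makes exactly 4 down-moves and 4 right-moves in some order.
With no other constraints that would be C(8,4) = 70 routes.
That gives 70 routes.

70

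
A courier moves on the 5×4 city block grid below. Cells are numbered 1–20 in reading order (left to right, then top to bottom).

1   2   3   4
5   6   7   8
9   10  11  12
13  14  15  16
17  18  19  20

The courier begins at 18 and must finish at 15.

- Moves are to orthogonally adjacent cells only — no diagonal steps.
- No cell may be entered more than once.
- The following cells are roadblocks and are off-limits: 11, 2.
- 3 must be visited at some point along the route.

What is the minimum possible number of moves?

10

Any route passes through 3 somewhere between 18 and 15. Summing Manhattan distances along the two legs (18 → 3 → 15) gives a lower bound of 5 + 3 = 8 moves.
That bound ignores the blocked cells. Measuring each leg by the fewest moves that actually steer around them (18→3: 5; 3→15: 5) raises the lower bound to 10.
A route of 10 moves exists: 18 → 14 → 10 → 6 → 7 → 3 → 4 → 8 → 12 → 16 → 15.
Since 10 matches that lower bound, it is optimal.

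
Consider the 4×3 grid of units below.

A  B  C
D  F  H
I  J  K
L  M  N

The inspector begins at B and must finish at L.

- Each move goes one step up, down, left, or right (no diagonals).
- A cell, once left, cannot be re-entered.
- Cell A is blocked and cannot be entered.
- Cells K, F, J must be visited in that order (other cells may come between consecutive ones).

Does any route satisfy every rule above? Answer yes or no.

no

Ignoring the required order, 9 revisit-free routes from B to L pass through all of K, F, and J; the waypoint orders that occur are F → J → K (4); F → K → J (3); K → J → F (2) — never K → F → J.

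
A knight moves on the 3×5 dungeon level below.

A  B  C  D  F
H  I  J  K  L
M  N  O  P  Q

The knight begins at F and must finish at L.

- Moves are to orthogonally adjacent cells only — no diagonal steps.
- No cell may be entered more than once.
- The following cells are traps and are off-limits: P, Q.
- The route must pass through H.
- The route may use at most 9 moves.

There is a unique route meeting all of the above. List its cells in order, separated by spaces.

F D C B A H I J K L

The budget equals the shortest possible length, so every move has to be on a shortest route through the required cells.
Route from F: left 4 to A, down 1 to H, right 4 to L — 9 moves in all.
Check: all required cells visited; 9 ≤ 9 moves.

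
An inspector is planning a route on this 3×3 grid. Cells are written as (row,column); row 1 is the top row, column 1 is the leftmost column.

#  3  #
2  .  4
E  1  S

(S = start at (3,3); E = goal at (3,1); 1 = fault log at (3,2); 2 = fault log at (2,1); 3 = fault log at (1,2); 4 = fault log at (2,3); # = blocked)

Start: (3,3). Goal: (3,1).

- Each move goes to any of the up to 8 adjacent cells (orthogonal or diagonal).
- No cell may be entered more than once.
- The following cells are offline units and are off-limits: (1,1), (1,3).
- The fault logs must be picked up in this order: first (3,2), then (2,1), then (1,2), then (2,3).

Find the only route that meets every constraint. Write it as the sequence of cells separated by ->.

(3,3) -> (3,2) -> (2,1) -> (1,2) -> (2,3) -> (2,2) -> (3,1)

The waypoints must appear in the order (3,2), (2,1), (1,2), (2,3), with no cell reused.
Route from (3,3): left to (3,2), up-left to (2,1), up-right to (1,2), down-right to (2,3), left to (2,2), down-left to (3,1) — 6 moves in all.
Check: order respected (1 at step 1, 2 at step 2, 3 at step 3, 4 at step 4).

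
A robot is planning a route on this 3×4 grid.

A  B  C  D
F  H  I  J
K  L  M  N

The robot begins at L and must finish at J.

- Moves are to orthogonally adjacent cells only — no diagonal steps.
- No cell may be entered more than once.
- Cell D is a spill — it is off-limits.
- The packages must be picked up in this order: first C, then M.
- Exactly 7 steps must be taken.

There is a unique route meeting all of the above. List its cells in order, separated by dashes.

The waypoints must appear in the order C, M, with no cell reused.
Route from L: 2× up (reaching B), right to C, 2× down (reaching M), right to N, up to J — 7 moves in all.
Check: order respected (C at step 3, M at step 5); 7 moves as required.

L - H - B - C - I - M - N - J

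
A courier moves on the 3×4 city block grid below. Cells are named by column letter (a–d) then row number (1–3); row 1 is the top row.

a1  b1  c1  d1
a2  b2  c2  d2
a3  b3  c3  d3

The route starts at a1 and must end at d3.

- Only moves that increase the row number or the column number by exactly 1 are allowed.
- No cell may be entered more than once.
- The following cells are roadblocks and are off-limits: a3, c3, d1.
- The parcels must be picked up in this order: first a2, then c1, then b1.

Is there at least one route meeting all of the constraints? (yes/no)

no

c1 lies above a2, so going from a2 to c1 would need an upward move — but moves only go right/down, so a2 cannot be visited before c1.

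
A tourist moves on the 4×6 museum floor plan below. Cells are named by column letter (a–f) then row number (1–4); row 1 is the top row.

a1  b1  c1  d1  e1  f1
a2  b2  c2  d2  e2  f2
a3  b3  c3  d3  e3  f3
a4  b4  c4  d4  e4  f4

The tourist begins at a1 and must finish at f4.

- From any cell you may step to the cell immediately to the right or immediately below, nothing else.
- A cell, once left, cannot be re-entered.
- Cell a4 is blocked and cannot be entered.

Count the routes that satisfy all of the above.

A right/down-only route from a1 to f4 makes exactly 3 down-moves and 5 right-moves in some order.
With no other constraints that would be C(8,3) = 56 routes.
Subtract routes through each blocked cell (inclusion–exclusion for overlaps): − through a4: 1 → 55.
That gives 55 routes.

55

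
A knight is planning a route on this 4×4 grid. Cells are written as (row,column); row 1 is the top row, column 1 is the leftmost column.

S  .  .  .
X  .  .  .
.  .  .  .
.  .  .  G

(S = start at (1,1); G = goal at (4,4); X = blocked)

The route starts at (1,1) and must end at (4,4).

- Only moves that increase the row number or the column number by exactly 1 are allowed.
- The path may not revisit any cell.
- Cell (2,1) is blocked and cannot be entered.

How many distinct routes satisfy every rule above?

A right/down-only route from (1,1) to (4,4) makes exactly 3 down-moves and 3 right-moves in some order.
With no other constraints that would be C(6,3) = 20 routes.
Subtract routes through each blocked cell (inclusion–exclusion for overlaps): − through (2,1): 10 → 10.
That gives 10 routes.

10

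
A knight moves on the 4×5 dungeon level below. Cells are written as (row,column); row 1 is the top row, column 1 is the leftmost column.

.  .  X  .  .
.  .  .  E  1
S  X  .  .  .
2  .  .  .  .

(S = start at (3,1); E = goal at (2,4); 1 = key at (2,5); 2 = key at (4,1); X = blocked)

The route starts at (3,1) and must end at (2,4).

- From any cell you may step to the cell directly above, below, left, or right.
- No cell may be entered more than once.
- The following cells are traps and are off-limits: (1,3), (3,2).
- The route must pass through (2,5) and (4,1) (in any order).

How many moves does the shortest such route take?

8

Any route passes through (2,5) and (4,1) in some order between (3,1) and (2,4). Summing Manhattan distances along each leg and taking the cheapest ordering ((3,1) → (4,1) → (2,5) → (2,4)) gives a lower bound of 1 + 6 + 1 = 8 moves.
A route of 8 moves achieves this: (3,1) → (4,1) → (4,2) → (4,3) → (3,3) → (3,4) → (3,5) → (2,5) → (2,4).
Since 8 matches the lower bound, it is optimal.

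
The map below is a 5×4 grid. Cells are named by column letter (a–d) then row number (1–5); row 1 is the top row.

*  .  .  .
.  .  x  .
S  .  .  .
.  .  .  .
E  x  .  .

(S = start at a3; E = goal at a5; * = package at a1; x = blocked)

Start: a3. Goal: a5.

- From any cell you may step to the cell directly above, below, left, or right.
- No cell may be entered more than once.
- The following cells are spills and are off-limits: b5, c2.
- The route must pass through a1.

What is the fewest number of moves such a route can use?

Any route passes through a1 somewhere between a3 and a5. Summing Manhattan distances along the two legs (a3 → a1 → a5) gives a lower bound of 2 + 4 = 6 moves.
The shortest route satisfying every rule uses 8 moves: a3 → a2 → a1 → b1 → b2 → b3 → b4 → a4 → a5.
The bound of 6 isn't tight here; checking systematically, no route of length 6 through 7 satisfies every constraint, so 8 is the minimum.

8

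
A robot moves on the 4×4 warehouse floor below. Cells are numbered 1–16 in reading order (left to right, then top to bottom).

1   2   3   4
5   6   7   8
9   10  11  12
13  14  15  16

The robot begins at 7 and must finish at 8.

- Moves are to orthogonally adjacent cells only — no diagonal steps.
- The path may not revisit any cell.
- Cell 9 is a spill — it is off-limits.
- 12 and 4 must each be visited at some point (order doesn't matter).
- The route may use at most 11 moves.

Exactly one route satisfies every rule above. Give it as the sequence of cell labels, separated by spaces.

7 11 12 16 15 14 10 6 2 3 4 8

Any route must reach 12 and 4 and still end at 8 within 11 moves, so the order of the required stops is forced.
Route from 7: down 1 to 11, right 1 to 12, down 1 to 16, left 2 to 14, up 3 to 2, right 2 to 4, down 1 to 8 — 11 moves in all.
Check: all required cells visited; 11 ≤ 11 moves.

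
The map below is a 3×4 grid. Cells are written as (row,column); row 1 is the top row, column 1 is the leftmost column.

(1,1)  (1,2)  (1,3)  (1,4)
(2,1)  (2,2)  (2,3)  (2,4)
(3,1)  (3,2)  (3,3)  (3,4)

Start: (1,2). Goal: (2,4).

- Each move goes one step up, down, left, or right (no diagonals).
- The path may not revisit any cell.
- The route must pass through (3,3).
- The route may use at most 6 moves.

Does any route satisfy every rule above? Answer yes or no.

yes

One route that works: (1,2) → (2,2) → (3,2) → (3,3) → (2,3) → (2,4).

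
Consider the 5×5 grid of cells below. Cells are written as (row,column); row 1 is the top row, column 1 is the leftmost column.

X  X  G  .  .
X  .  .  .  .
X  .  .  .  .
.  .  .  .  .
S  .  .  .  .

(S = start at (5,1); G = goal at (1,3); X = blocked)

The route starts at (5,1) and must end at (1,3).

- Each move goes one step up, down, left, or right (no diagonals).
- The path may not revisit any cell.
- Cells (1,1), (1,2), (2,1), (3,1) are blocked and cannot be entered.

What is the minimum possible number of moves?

6

The Manhattan distance from (5,1) to (1,3) is |5−1| + |1−3| = 6, so at least 6 moves are needed.
A route of 6 moves achieves this: (5,1) → (4,1) → (4,2) → (3,2) → (2,2) → (2,3) → (1,3).
Since 6 matches the lower bound, it is optimal.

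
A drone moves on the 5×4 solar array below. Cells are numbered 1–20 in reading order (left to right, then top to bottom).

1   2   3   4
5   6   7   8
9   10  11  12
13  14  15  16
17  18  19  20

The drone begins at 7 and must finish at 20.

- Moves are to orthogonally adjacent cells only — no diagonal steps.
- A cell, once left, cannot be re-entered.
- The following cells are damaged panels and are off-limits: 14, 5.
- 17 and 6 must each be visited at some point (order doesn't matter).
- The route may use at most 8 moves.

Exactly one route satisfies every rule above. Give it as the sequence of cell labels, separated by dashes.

7 - 6 - 10 - 9 - 13 - 17 - 18 - 19 - 20

Any route must reach 17 and 6 and still end at 20 within 8 moves, so the order of the required stops is forced.
Route from 7: left 1 to 6, down 1 to 10, left 1 to 9, down 2 to 17, right 3 to 20 — 8 moves in all.
Check: all required cells visited; 8 ≤ 8 moves.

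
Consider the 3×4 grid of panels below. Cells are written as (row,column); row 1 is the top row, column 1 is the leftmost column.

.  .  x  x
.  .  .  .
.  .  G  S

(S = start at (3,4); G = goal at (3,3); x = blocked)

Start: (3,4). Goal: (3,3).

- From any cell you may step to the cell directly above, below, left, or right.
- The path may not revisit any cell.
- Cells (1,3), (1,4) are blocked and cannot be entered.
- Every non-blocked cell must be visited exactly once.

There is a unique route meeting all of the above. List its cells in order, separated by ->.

Need to visit all 10 open cells exactly once, starting at (3,4) and ending at (3,3).
Route from (3,4): up to (2,4), 2× left (reaching (2,2)), up to (1,2), left to (1,1), 2× down (reaching (3,1)), 2× right (reaching (3,3)) — 9 moves in all.
Check: all 10 open cells covered.

(3,4) -> (2,4) -> (2,3) -> (2,2) -> (1,2) -> (1,1) -> (2,1) -> (3,1) -> (3,2) -> (3,3)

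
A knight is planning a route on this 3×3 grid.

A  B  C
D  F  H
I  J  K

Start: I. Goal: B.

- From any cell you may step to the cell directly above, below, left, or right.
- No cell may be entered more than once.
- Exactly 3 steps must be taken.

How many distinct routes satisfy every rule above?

3

Need simple routes of exactly 3 moves from I to B (Manhattan distance 3, so 0 moves are spent on a detour and 0 undoing it).
Enumerating: I D A B | I D F B | I J F B.
That gives 3 routes.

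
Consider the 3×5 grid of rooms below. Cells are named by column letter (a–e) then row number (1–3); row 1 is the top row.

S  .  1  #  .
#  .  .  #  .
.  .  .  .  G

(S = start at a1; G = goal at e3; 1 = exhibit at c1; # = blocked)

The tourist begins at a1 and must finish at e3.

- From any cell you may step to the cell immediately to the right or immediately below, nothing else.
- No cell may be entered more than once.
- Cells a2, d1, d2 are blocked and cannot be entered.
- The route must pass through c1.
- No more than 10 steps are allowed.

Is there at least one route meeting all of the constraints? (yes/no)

One route that works: a1 → b1 → c1 → c2 → c3 → d3 → e3.

yes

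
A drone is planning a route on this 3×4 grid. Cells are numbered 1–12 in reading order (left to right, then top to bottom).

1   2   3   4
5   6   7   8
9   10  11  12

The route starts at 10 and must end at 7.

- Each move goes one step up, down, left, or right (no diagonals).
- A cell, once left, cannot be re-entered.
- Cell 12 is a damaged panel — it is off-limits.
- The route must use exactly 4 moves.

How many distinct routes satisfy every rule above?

2

Need simple routes of exactly 4 moves from 10 to 7 (Manhattan distance 2, so 1 moves are spent on a detour and 1 undoing it).
Enumerating: 10 6 2 3 7 | 10 9 5 6 7.
That gives 2 routes.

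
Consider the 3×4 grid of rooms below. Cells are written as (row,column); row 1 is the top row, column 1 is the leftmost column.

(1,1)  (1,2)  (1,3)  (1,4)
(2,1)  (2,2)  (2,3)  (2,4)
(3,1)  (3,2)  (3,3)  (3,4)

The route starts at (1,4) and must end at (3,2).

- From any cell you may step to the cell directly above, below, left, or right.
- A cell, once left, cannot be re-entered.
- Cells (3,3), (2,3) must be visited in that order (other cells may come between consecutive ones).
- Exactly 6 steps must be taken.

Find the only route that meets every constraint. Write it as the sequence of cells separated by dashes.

The waypoints must appear in the order (3,3), (2,3), with no cell reused.
Route from (1,4): down 2 to (3,4), left 1 to (3,3), up 1 to (2,3), left 1 to (2,2), down 1 to (3,2) — 6 moves in all.
Check: order respected ((3,3) at step 3, (2,3) at step 4); 6 moves as required.

(1,4) - (2,4) - (3,4) - (3,3) - (2,3) - (2,2) - (3,2)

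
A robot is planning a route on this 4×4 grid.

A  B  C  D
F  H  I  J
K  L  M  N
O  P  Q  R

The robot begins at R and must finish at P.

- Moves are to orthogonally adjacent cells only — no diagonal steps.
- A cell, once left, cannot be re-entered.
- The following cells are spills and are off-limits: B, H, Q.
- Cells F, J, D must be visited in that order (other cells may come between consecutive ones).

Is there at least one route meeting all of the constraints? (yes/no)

no

Even ignoring the required order, no revisit-free route from R to P manages to pass through all of F, J, and D: branching out from R, every path either misses one of them or, having collected them, can no longer reach P without re-entering a cell.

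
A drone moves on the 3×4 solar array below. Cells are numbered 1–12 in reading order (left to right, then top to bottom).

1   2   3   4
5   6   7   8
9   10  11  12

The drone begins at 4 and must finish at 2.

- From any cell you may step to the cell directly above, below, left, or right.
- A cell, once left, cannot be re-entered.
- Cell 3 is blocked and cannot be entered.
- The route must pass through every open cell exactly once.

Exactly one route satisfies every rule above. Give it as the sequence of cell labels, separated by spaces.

4 8 12 11 7 6 10 9 5 1 2

Need to visit all 11 open cells exactly once, starting at 4 and ending at 2.
Cell 9 has only two open neighbours (5 and 10), so the path must pass straight through it: one of those is the cell it's entered from and the other is where it exits.
Route from 4: 2× down (reaching 12), left to 11, up to 7, left to 6, down to 10, left to 9, 2× up (reaching 1), right to 2 — 10 moves in all.
Check: all 11 open cells covered.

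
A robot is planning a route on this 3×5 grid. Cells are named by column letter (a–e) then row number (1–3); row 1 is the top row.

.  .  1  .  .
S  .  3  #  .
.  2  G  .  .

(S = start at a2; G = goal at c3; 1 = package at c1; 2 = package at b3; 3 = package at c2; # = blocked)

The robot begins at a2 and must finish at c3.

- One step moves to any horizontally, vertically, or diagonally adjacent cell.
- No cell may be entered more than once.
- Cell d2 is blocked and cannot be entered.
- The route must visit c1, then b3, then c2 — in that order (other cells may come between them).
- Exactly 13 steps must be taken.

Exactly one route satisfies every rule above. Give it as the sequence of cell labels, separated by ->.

a2 -> a1 -> b1 -> c1 -> b2 -> a3 -> b3 -> c2 -> d1 -> e1 -> e2 -> e3 -> d3 -> c3

The waypoints must appear in the order c1, b3, c2, with no cell reused.
Route from a2: up 1 to a1, right 2 to c1, down-left 2 to a3, right 1 to b3, up-right 2 to d1, right 1 to e1, down 2 to e3, left 2 to c3 — 13 moves in all.
Check: order respected (1 at step 3, 2 at step 6, 3 at step 7); 13 moves as required.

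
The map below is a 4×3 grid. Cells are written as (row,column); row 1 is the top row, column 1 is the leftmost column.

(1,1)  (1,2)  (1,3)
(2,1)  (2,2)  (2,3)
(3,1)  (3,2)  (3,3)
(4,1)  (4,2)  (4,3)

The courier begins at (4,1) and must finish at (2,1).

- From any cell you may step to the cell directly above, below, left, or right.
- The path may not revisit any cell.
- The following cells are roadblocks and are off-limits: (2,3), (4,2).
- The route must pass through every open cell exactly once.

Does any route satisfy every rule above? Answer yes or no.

no

Cell (1,3) has only one open neighbour but is neither the start nor the goal, so a Hamiltonian route would have to both enter and leave it through the same neighbour — impossible without revisiting.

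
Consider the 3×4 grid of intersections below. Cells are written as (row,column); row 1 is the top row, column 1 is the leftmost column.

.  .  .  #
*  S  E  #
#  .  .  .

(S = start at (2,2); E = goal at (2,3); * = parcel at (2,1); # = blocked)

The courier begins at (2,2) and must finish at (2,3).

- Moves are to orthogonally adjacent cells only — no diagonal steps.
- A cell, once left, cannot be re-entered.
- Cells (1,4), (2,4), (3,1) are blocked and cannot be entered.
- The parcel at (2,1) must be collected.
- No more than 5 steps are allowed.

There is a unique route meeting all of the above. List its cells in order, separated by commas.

The budget equals the shortest possible length, so every move has to be on a shortest route through the required cells.
Route from (2,2): left to (2,1), up to (1,1), 2× right (reaching (1,3)), down to (2,3) — 5 moves in all.
Check: all required cells visited; 5 ≤ 5 moves.

(2,2), (2,1), (1,1), (1,2), (1,3), (2,3)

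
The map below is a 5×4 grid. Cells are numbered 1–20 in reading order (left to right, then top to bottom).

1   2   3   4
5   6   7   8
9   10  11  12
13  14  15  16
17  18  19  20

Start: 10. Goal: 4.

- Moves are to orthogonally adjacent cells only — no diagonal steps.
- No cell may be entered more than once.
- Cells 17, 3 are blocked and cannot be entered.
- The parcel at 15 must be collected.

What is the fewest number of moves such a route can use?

6

Any route passes through 15 somewhere between 10 and 4. Summing Manhattan distances along the two legs (10 → 15 → 4) gives a lower bound of 2 + 4 = 6 moves.
A route of 6 moves achieves this: 10 → 14 → 15 → 11 → 7 → 8 → 4.
Since 6 matches the lower bound, it is optimal.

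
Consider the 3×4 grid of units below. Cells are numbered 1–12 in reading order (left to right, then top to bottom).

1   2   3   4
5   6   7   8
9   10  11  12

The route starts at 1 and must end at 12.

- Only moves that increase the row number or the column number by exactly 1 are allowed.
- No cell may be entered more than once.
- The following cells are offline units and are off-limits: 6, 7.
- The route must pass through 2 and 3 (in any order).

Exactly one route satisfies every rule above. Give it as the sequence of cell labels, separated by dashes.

Moves only go right or down, so the column and row indices never decrease.
Route from 1: 3× right (reaching 4), 2× down (reaching 12) — 5 moves in all.
Check: all required cells visited.

1 - 2 - 3 - 4 - 8 - 12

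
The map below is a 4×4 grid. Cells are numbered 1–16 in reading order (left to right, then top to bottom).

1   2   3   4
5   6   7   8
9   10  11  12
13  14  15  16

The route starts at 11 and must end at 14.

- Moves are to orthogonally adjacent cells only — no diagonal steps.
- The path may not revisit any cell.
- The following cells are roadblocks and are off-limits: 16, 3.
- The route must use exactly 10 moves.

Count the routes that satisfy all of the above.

2

Need simple routes of exactly 10 moves from 11 to 14 (Manhattan distance 2, so 4 moves are spent on a detour and 4 undoing it).
Enumerating: 11 12 8 7 6 2 1 5 9 13 14 | 11 12 8 7 6 2 1 5 9 10 14.
That gives 2 routes.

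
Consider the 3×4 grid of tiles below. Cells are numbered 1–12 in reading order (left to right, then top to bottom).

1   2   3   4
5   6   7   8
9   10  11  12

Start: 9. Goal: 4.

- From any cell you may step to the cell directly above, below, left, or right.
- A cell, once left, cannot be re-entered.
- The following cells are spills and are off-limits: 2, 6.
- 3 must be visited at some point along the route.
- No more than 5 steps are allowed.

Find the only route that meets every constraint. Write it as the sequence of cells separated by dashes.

9 - 10 - 11 - 7 - 3 - 4

Any route must reach 3 and still end at 4 within 5 moves, so the order of the required stops is forced.
Route from 9: 2× right (reaching 11), 2× up (reaching 3), right to 4 — 5 moves in all.
Check: all required cells visited; 5 ≤ 5 moves.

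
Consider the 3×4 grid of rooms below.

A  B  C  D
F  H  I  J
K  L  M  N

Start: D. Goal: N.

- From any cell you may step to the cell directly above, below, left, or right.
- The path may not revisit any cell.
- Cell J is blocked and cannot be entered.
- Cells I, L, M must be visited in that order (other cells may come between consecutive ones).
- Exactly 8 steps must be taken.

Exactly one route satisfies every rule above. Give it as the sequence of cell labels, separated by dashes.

D - C - I - H - F - K - L - M - N

The waypoints must appear in the order I, L, M, with no cell reused.
Route from D: left to C, down to I, 2× left (reaching F), down to K, 3× right (reaching N) — 8 moves in all.
Check: order respected (I at step 2, L at step 6, M at step 7); 8 moves as required.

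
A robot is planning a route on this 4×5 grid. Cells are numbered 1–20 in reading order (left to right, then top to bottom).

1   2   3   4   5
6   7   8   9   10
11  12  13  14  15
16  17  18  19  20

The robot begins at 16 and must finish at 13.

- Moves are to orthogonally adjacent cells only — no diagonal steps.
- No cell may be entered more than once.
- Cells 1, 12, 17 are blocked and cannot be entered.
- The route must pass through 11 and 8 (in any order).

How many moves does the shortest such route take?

Any route passes through 11 and 8 in some order between 16 and 13. Summing Manhattan distances along each leg and taking the cheapest ordering (16 → 11 → 8 → 13) gives a lower bound of 1 + 3 + 1 = 5 moves.
A route of 5 moves achieves this: 16 → 11 → 6 → 7 → 8 → 13.
Since 5 matches the lower bound, it is optimal.

5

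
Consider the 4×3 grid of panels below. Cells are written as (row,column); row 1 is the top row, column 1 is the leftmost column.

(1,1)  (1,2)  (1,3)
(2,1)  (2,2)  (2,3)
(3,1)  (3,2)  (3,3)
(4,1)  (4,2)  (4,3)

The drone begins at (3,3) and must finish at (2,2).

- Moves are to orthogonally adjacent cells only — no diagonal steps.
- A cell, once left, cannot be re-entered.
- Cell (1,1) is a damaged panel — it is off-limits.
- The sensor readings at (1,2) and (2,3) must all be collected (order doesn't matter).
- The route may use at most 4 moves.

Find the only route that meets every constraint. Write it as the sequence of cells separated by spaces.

(3,3) (2,3) (1,3) (1,2) (2,2)

Any route must reach (1,2) and (2,3) and still end at (2,2) within 4 moves, so the order of the required stops is forced.
Route from (3,3): 2× up (reaching (1,3)), left to (1,2), down to (2,2) — 4 moves in all.
Check: all required cells visited; 4 ≤ 4 moves.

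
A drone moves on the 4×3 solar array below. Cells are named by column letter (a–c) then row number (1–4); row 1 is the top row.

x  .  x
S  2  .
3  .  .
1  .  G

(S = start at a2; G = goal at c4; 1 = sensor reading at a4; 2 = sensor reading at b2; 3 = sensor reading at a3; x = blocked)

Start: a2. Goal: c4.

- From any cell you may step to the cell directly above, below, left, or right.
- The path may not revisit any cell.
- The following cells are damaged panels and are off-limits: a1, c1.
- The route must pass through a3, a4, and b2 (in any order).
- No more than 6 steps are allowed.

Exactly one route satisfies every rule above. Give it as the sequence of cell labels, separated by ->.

The budget equals the shortest possible length, so every move has to be on a shortest route through the required cells.
Route from a2: right 1 to b2, down 1 to b3, left 1 to a3, down 1 to a4, right 2 to c4 — 6 moves in all.
Check: all required cells visited; 6 ≤ 6 moves.

a2 -> b2 -> b3 -> a3 -> a4 -> b4 -> c4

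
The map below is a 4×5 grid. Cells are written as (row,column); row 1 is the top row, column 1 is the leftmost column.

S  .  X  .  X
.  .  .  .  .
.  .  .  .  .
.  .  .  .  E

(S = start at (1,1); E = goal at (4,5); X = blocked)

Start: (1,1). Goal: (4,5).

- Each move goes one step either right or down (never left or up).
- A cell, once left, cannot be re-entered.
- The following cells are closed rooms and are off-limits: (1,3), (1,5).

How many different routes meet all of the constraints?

25

A right/down-only route from (1,1) to (4,5) makes exactly 3 down-moves and 4 right-moves in some order.
With no other constraints that would be C(7,3) = 35 routes.
Subtract routes through each blocked cell (inclusion–exclusion for overlaps): − through (1,3): 10 − through (1,5): 1 + through (1,3)&(1,5): 1 → 25.
That gives 25 routes.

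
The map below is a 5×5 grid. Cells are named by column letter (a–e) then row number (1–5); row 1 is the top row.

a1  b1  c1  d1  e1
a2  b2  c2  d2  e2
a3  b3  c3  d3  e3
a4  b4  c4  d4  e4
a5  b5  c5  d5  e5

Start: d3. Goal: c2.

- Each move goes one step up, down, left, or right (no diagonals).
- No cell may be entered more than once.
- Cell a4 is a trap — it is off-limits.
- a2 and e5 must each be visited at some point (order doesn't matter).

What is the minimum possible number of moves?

12

Any route passes through a2 and e5 in some order between d3 and c2. Summing Manhattan distances along each leg and taking the cheapest ordering (d3 → e5 → a2 → c2) gives a lower bound of 3 + 7 + 2 = 12 moves.
A route of 12 moves achieves this: d3 → d4 → e4 → e5 → d5 → c5 → c4 → c3 → b3 → a3 → a2 → b2 → c2.
Since 12 matches the lower bound, it is optimal.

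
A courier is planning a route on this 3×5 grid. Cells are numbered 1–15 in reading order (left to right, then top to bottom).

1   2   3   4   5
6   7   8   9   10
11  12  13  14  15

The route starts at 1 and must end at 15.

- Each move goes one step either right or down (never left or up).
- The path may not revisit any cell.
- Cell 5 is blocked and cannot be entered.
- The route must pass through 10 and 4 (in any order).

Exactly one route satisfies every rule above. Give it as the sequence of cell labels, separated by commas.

1, 2, 3, 4, 9, 10, 15

Moves only go right or down, so the column and row indices never decrease.
Route from 1: right 3 to 4, down 1 to 9, right 1 to 10, down 1 to 15 — 6 moves in all.
Check: all required cells visited.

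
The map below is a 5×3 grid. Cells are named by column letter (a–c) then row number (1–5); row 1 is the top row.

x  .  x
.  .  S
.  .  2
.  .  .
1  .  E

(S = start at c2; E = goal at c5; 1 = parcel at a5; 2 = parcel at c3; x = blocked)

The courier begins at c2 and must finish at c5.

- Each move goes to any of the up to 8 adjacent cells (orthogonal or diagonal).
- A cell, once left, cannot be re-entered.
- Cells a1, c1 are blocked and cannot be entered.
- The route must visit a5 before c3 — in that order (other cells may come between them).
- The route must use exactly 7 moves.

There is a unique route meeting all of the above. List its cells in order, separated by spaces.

c2 b3 a4 a5 b4 c3 c4 c5

The waypoints must appear in the order a5, c3, with no cell reused.
Route from c2: 2× down-left (reaching a4), down to a5, 2× up-right (reaching c3), 2× down (reaching c5) — 7 moves in all.
Check: order respected (1 at step 3, 2 at step 5); 7 moves as required.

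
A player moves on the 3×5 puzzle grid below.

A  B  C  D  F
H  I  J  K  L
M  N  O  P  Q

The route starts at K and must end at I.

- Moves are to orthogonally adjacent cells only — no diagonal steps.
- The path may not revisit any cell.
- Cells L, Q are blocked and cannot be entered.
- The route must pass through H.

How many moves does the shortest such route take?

6

Any route passes through H somewhere between K and I. Summing Manhattan distances along the two legs (K → H → I) gives a lower bound of 3 + 1 = 4 moves.
The shortest route satisfying every rule uses 6 moves: K → D → C → B → A → H → I.
The no-revisit rule (legs can't share cells) pushes the minimum above the 4-move bound; an exhaustive check rules out every length from 4 to 5, leaving 6 as the minimum.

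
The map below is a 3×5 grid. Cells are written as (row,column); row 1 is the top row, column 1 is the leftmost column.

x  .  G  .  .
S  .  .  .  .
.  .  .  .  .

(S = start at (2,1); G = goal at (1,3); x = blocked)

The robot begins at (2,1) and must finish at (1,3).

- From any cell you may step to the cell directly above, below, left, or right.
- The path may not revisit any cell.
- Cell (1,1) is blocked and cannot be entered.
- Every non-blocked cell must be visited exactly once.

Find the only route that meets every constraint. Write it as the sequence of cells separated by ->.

Need to visit all 14 open cells exactly once, starting at (2,1) and ending at (1,3).
Cell (1,2) has only two open neighbours ((2,2) and (1,3)), so the path must pass straight through it: one of those is the cell it's entered from and the other is where it exits.
Route from (2,1): down 1 to (3,1), right 4 to (3,5), up 2 to (1,5), left 1 to (1,4), down 1 to (2,4), left 2 to (2,2), up 1 to (1,2), right 1 to (1,3) — 13 moves in all.
Check: all 14 open cells covered.

(2,1) -> (3,1) -> (3,2) -> (3,3) -> (3,4) -> (3,5) -> (2,5) -> (1,5) -> (1,4) -> (2,4) -> (2,3) -> (2,2) -> (1,2) -> (1,3)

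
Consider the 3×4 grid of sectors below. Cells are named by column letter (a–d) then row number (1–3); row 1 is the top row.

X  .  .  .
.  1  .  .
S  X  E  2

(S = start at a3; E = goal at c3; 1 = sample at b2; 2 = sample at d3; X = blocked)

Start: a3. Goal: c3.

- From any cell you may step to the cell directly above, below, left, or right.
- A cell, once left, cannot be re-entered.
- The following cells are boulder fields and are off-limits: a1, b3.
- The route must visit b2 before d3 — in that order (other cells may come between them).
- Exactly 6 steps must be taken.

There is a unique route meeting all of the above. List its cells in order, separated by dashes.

The waypoints must appear in the order b2, d3, with no cell reused.
Route from a3: up to a2, 3× right (reaching d2), down to d3, left to c3 — 6 moves in all.
Check: order respected (1 at step 2, 2 at step 5); 6 moves as required.

a3 - a2 - b2 - c2 - d2 - d3 - c3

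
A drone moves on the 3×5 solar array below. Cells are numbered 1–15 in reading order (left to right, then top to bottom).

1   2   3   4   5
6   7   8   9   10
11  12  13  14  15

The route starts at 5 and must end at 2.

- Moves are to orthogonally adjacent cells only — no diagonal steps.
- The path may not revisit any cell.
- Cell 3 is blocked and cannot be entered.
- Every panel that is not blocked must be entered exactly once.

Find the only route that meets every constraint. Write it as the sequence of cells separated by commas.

5, 4, 9, 10, 15, 14, 13, 8, 7, 12, 11, 6, 1, 2

Need to visit all 14 open cells exactly once, starting at 5 and ending at 2.
Cell 15 has only two open neighbours (10 and 14), so the path must pass straight through it: one of those is the cell it's entered from and the other is where it exits.
Route from 5: left to 4, down to 9, right to 10, down to 15, 2× left (reaching 13), up to 8, left to 7, down to 12, left to 11, 2× up (reaching 1), right to 2 — 13 moves in all.
Check: all 14 open cells covered.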